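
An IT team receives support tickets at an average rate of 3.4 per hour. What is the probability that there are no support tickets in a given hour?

0.0334

With mean μ = 3.4 per hour,
P(N = 0) = e^(−μ) μ^0/0! = e^(−3.4) · 3.4^0/1 ≈ 0.0334.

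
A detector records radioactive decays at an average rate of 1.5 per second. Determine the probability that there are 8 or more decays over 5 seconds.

0.4754

Over the interval, μ = 1.5 × 5 = 7.5 (5 seconds).
P(N ≥ 8) = 1 − P(N ≤ 7) = 1 − Σ_{j=0}^{7} e^(−μ) μ^j/j! ≈ 0.4754.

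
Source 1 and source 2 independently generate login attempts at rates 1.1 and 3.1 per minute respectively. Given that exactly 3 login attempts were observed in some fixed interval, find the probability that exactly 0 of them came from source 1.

0.4021

Given the total, each event is independently from source 1 with probability p = λ_1/(λ_1+λ_2) = 1.1/4.2 ≈ 0.2619.
So K ~ Binomial(3, 1.1/4.2): P(K = 0) = C(3,0) · (1.1/4.2)^0 · (3.1/4.2)^3 ≈ 0.4021.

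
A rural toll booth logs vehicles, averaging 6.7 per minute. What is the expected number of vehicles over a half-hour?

E[N] = λt = 6.7 × 30 = 201 (a half-hour = 30 minutes).

201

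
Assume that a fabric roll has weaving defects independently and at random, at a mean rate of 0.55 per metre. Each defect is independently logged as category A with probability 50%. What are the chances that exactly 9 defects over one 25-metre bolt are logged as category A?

0.0977

Thinning: the defects that are logged as category A themselves form a Poisson process with rate 0.5 × 0.55 = 0.275 per metre.
Over the interval, μ = 0.275 × 25 = 6.875 (a 25-metre bolt = 25 metres).
P(N = 9) = e^(−6.875) · 6.875^9/9! ≈ 0.0977.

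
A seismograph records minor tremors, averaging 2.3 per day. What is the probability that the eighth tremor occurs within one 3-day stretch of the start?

0.3864

Over the interval, μ = 2.3 × 3 = 6.9 (a 3-day stretch = 3 days).
The eighth arrival falls in the interval iff at least 8 events occur there: P(S_8 ≤ t) = P(N ≥ 8) = 1 − P(N ≤ 7) ≈ 0.3864.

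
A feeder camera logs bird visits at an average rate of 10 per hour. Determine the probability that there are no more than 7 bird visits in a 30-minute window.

Over the interval, μ = 10 × 0.5 = 5 (a 30-minute window = 0.5 hours).
P(N ≤ 7) = Σ_{j=0}^{7} e^(−μ) μ^j/j! ≈ 0.8666.

0.8666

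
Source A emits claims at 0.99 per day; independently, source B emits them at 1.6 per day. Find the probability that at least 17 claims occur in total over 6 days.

0.3885

Independent Poisson processes superpose: combined rate λ = 0.99 + 1.6 = 2.59 per day.
Over the interval, μ = 2.59 × 6 = 15.54 (6 days).
P(N ≥ 17) = 1 − P(N ≤ 16) ≈ 0.3885.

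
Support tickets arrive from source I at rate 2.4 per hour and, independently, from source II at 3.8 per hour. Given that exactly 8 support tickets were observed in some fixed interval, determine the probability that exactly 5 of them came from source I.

0.1121

Given the total, each event is independently from source I with probability p = λ_I/(λ_I+λ_II) = 2.4/6.2 ≈ 0.3871.
So K ~ Binomial(8, 2.4/6.2): P(K = 5) = C(8,5) · (2.4/6.2)^5 · (3.8/6.2)^3 ≈ 0.1121.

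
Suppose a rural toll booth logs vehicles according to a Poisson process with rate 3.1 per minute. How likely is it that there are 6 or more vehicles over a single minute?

0.0943

With mean μ = 3.1 per minute,
P(N ≥ 6) = 1 − P(N ≤ 5) = 1 − Σ_{j=0}^{5} e^(−μ) μ^j/j! ≈ 0.0943.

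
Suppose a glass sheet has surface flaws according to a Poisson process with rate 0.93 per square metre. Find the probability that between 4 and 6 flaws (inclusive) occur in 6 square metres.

Over the interval, μ = 0.93 × 6 = 5.58 (6 square metres).
P(4 ≤ N ≤ 6) = Σ_{j=4}^{6} e^(−5.58) · 5.58^j/j! ≈ 0.4806.

0.4806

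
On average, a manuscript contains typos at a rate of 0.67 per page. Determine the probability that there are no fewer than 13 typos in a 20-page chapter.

Over the interval, μ = 0.67 × 20 = 13.4 (a 20-page chapter = 20 pages).
P(N ≥ 13) = 1 − P(N ≤ 12) = 1 − Σ_{j=0}^{12} e^(−μ) μ^j/j! ≈ 0.5801.

0.5801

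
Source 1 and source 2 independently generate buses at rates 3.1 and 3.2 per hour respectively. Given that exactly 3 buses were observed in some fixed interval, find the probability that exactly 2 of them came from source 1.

Given the total, each event is independently from source 1 with probability p = λ_1/(λ_1+λ_2) = 3.1/6.3 ≈ 0.4921.
So K ~ Binomial(3, 3.1/6.3): P(K = 2) = C(3,2) · (3.1/6.3)^2 · (3.2/6.3)^1 ≈ 0.3690.

0.3690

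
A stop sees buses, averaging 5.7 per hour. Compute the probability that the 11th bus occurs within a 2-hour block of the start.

0.5869

Over the interval, μ = 5.7 × 2 = 11.4 (a 2-hour block = 2 hours).
The 11th arrival falls in the interval iff at least 11 events occur there: P(S_11 ≤ t) = P(N ≥ 11) = 1 − P(N ≤ 10) ≈ 0.5869.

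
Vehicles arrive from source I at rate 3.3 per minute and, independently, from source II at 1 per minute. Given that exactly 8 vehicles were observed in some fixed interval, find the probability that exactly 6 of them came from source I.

0.3094

Given the total, each event is independently from source I with probability p = λ_I/(λ_I+λ_II) = 3.3/4.3 ≈ 0.7674.
So K ~ Binomial(8, 3.3/4.3): P(K = 6) = C(8,6) · (3.3/4.3)^6 · (1/4.3)^2 ≈ 0.3094.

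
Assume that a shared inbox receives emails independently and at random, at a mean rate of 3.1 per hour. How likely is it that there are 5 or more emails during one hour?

0.2018

With mean μ = 3.1 per hour,
P(N ≥ 5) = 1 − P(N ≤ 4) = 1 − Σ_{j=0}^{4} e^(−μ) μ^j/j! ≈ 0.2018.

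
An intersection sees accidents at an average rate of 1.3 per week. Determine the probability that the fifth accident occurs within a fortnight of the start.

Over the interval, μ = 1.3 × 2 = 2.6 (a fortnight = 2 weeks).
The fifth arrival falls in the interval iff at least 5 events occur there: P(S_5 ≤ t) = P(N ≥ 5) = 1 − P(N ≤ 4) ≈ 0.1226.

0.1226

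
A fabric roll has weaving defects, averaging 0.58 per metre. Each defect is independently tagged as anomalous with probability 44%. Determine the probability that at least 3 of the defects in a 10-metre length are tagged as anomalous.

Thinning: the defects that are tagged as anomalous themselves form a Poisson process with rate 0.44 × 0.58 = 0.2552 per metre.
Over the interval, μ = 0.2552 × 10 = 2.552 (a 10-metre length = 10 metres).
P(N ≥ 3) = 1 − P(N ≤ 2) ≈ 0.4695.

0.4695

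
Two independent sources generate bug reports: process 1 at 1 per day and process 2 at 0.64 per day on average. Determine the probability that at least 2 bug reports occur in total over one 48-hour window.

0.8390

Independent Poisson processes superpose: combined rate λ = 1 + 0.64 = 1.64 per day.
Over the interval, μ = 1.64 × 2 = 3.28 (a 48-hour window = 2 days).
P(N ≥ 2) = 1 − P(N ≤ 1) ≈ 0.8390.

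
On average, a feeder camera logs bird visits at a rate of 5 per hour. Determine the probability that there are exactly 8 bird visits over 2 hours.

0.1126

Over the interval, μ = 5 × 2 = 10 (2 hours).
P(N = 8) = e^(−μ) μ^8/8! = e^(−10) · 10^8/40320 ≈ 0.1126.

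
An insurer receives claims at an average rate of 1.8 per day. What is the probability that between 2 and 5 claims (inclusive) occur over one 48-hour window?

Over the interval, μ = 1.8 × 2 = 3.6 (a 48-hour window = 2 days).
P(2 ≤ N ≤ 5) = Σ_{j=2}^{5} e^(−3.6) · 3.6^j/j! ≈ 0.7184.

0.7184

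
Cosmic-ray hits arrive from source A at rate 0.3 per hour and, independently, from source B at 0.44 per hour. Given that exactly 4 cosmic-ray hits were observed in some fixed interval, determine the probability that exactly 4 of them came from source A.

Given the total, each event is independently from source A with probability p = λ_A/(λ_A+λ_B) = 0.3/0.74 ≈ 0.4054.
So K ~ Binomial(4, 0.3/0.74): P(K = 4) = C(4,4) · (0.3/0.74)^4 · (0.44/0.74)^0 ≈ 0.0270.

0.0270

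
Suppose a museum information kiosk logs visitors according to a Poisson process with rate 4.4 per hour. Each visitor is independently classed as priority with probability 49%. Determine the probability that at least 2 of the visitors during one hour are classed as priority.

Thinning: the visitors that are classed as priority themselves form a Poisson process with rate 0.49 × 4.4 = 2.156 per hour.
So μ = 2.156.
P(N ≥ 2) = 1 − P(N ≤ 1) ≈ 0.6346.

0.6346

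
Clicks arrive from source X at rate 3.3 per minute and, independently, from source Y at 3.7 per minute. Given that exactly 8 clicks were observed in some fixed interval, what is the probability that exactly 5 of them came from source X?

Given the total, each event is independently from source X with probability p = λ_X/(λ_X+λ_Y) = 3.3/7 ≈ 0.4714.
So K ~ Binomial(8, 3.3/7): P(K = 5) = C(8,5) · (3.3/7)^5 · (3.7/7)^3 ≈ 0.1926.

0.1926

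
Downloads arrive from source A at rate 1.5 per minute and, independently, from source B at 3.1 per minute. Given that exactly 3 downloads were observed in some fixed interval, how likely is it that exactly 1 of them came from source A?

Given the total, each event is independently from source A with probability p = λ_A/(λ_A+λ_B) = 1.5/4.6 ≈ 0.3261.
So K ~ Binomial(3, 1.5/4.6): P(K = 1) = C(3,1) · (1.5/4.6)^1 · (3.1/4.6)^2 ≈ 0.4443.

0.4443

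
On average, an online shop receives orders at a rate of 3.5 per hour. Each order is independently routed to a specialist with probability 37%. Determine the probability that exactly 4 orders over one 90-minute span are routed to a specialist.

Thinning: the orders that are routed to a specialist themselves form a Poisson process with rate 0.37 × 3.5 = 1.295 per hour.
Over the interval, μ = 1.295 × 1.5 = 1.9425 (a 90-minute span = 1.5 hours).
P(N = 4) = e^(−1.9425) · 1.9425^4/4! ≈ 0.0850.

0.0850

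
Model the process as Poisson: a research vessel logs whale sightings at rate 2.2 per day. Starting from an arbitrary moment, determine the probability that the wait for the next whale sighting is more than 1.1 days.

0.0889

The wait for the next event is exponential with rate λ = 2.2 per day.
P(T > 1.1) = e^(−λt) = e^(−2.2 × 1.1) = e^(−2.42) ≈ 0.0889.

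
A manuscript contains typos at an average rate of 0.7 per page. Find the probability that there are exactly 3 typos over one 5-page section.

Over the interval, μ = 0.7 × 5 = 3.5 (a 5-page section = 5 pages).
P(N = 3) = e^(−μ) μ^3/3! = e^(−3.5) · 3.5^3/6 ≈ 0.2158.

0.2158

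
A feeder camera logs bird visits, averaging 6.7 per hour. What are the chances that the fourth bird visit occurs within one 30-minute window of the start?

0.4307

Over the interval, μ = 6.7 × 0.5 = 3.35 (a 30-minute window = 0.5 hours).
The fourth arrival falls in the interval iff at least 4 events occur there: P(S_4 ≤ t) = P(N ≥ 4) = 1 − P(N ≤ 3) ≈ 0.4307.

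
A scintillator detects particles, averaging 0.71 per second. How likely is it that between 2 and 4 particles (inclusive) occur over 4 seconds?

Over the interval, μ = 0.71 × 4 = 2.84 (4 seconds).
P(2 ≤ N ≤ 4) = Σ_{j=2}^{4} e^(−2.84) · 2.84^j/j! ≈ 0.6170.

0.6170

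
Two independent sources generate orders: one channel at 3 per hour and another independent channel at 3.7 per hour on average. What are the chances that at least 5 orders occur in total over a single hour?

Independent Poisson processes superpose: combined rate λ = 3 + 3.7 = 6.7 per hour.
So μ = 6.7.
P(N ≥ 5) = 1 − P(N ≤ 4) ≈ 0.7978.

0.7978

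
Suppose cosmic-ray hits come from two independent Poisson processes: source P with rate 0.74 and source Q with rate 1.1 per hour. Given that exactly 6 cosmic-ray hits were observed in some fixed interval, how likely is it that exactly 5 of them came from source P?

0.0377

Given the total, each event is independently from source P with probability p = λ_P/(λ_P+λ_Q) = 0.74/1.84 ≈ 0.4022.
So K ~ Binomial(6, 0.74/1.84): P(K = 5) = C(6,5) · (0.74/1.84)^5 · (1.1/1.84)^1 ≈ 0.0377.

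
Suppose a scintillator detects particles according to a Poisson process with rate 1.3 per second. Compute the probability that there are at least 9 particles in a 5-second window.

0.2084

Over the interval, μ = 1.3 × 5 = 6.5 (a 5-second window = 5 seconds).
P(N ≥ 9) = 1 − P(N ≤ 8) = 1 − Σ_{j=0}^{8} e^(−μ) μ^j/j! ≈ 0.2084.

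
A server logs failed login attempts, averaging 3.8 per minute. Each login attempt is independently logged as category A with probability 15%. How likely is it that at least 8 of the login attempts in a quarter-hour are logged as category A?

Thinning: the login attempts that are logged as category A themselves form a Poisson process with rate 0.15 × 3.8 = 0.57 per minute.
Over the interval, μ = 0.57 × 15 = 8.55 (a quarter-hour = 15 minutes).
P(N ≥ 8) = 1 − P(N ≤ 7) ≈ 0.6208.

0.6208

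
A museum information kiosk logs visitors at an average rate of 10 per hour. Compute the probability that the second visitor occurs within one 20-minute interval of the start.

Over the interval, μ = 10 × 1/3 ≈ 3.33333 (a 20-minute interval = 1/3 hours).
The second arrival falls in the interval iff at least 2 events occur there: P(S_2 ≤ t) = P(N ≥ 2) = 1 − P(N ≤ 1) ≈ 0.8454.

0.8454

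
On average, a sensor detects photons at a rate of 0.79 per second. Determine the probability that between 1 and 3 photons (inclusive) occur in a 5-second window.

0.4240

Over the interval, μ = 0.79 × 5 = 3.95 (a 5-second window = 5 seconds).
P(1 ≤ N ≤ 3) = Σ_{j=1}^{3} e^(−3.95) · 3.95^j/j! ≈ 0.4240.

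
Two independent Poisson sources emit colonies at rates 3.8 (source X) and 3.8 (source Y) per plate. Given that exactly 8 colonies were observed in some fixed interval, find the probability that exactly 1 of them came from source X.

0.0312

Given the total, each event is independently from source X with probability p = λ_X/(λ_X+λ_Y) = 3.8/7.6 = 0.5000.
So K ~ Binomial(8, 3.8/7.6): P(K = 1) = C(8,1) · (3.8/7.6)^1 · (3.8/7.6)^7 ≈ 0.0312.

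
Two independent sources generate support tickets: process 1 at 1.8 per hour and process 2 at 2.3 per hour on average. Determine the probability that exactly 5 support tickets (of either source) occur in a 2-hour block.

Independent Poisson processes superpose: combined rate λ = 1.8 + 2.3 = 4.1 per hour.
Over the interval, μ = 4.1 × 2 = 8.2 (a 2-hour block = 2 hours).
P(N = 5) = e^(−8.2) · 8.2^5/5! ≈ 0.0849.

0.0849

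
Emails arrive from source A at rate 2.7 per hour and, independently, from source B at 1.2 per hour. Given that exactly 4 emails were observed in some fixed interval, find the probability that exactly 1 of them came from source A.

0.0807

Given the total, each event is independently from source A with probability p = λ_A/(λ_A+λ_B) = 2.7/3.9 ≈ 0.6923.
So K ~ Binomial(4, 2.7/3.9): P(K = 1) = C(4,1) · (2.7/3.9)^1 · (1.2/3.9)^3 ≈ 0.0807.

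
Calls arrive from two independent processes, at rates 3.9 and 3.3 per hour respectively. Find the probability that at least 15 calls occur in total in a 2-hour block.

Independent Poisson processes superpose: combined rate λ = 3.9 + 3.3 = 7.2 per hour.
Over the interval, μ = 7.2 × 2 = 14.4 (a 2-hour block = 2 hours).
P(N ≥ 15) = 1 − P(N ≤ 14) ≈ 0.4719.

0.4719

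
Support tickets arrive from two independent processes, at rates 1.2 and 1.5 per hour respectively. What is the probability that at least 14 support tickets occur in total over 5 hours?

0.4818

Independent Poisson processes superpose: combined rate λ = 1.2 + 1.5 = 2.7 per hour.
Over the interval, μ = 2.7 × 5 = 13.5 (5 hours).
P(N ≥ 14) = 1 − P(N ≤ 13) ≈ 0.4818.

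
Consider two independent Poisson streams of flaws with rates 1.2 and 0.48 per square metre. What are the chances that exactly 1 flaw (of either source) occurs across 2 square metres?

Independent Poisson processes superpose: combined rate λ = 1.2 + 0.48 = 1.68 per square metre.
Over the interval, μ = 1.68 × 2 = 3.36 (2 square metres).
P(N = 1) = e^(−3.36) · 3.36^1/1! ≈ 0.1167.

0.1167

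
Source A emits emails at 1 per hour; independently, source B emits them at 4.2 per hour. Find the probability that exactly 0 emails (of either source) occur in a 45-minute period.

Independent Poisson processes superpose: combined rate λ = 1 + 4.2 = 5.2 per hour.
Over the interval, μ = 5.2 × 0.75 = 3.9 (a 45-minute period = 0.75 hours).
P(N = 0) = e^(−3.9) · 3.9^0/0! ≈ 0.0202.

0.0202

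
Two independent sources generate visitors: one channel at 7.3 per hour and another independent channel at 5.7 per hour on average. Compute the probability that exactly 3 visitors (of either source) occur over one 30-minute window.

Independent Poisson processes superpose: combined rate λ = 7.3 + 5.7 = 13 per hour.
Over the interval, μ = 13 × 0.5 = 6.5 (a 30-minute window = 0.5 hours).
P(N = 3) = e^(−6.5) · 6.5^3/3! ≈ 0.0688.

0.0688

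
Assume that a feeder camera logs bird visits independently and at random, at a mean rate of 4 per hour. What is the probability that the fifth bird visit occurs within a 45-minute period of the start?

0.1847

Over the interval, μ = 4 × 0.75 = 3 (a 45-minute period = 0.75 hours).
The fifth arrival falls in the interval iff at least 5 events occur there: P(S_5 ≤ t) = P(N ≥ 5) = 1 − P(N ≤ 4) ≈ 0.1847.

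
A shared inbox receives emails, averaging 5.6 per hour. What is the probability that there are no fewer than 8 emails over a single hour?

0.2030

With mean μ = 5.6 per hour,
P(N ≥ 8) = 1 − P(N ≤ 7) = 1 − Σ_{j=0}^{7} e^(−μ) μ^j/j! ≈ 0.2030.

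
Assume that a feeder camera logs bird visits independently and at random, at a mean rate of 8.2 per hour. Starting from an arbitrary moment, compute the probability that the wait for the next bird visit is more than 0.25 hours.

The wait for the next event is exponential with rate λ = 8.2 per hour.
P(T > 0.25) = e^(−λt) = e^(−8.2 × 0.25) = e^(−2.05) ≈ 0.1287.

0.1287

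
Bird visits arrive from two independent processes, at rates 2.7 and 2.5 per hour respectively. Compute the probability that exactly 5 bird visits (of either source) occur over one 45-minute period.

Independent Poisson processes superpose: combined rate λ = 2.7 + 2.5 = 5.2 per hour.
Over the interval, μ = 5.2 × 0.75 = 3.9 (a 45-minute period = 0.75 hours).
P(N = 5) = e^(−3.9) · 3.9^5/5! ≈ 0.1522.

0.1522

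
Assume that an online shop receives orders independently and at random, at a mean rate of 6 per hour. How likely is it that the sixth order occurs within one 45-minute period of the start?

0.2971

Over the interval, μ = 6 × 0.75 = 4.5 (a 45-minute period = 0.75 hours).
The sixth arrival falls in the interval iff at least 6 events occur there: P(S_6 ≤ t) = P(N ≥ 6) = 1 − P(N ≤ 5) ≈ 0.2971.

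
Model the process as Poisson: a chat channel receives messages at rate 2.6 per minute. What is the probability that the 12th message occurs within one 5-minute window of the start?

Over the interval, μ = 2.6 × 5 = 13 (a 5-minute window = 5 minutes).
The 12th arrival falls in the interval iff at least 12 events occur there: P(S_12 ≤ t) = P(N ≥ 12) = 1 − P(N ≤ 11) ≈ 0.6468.

0.6468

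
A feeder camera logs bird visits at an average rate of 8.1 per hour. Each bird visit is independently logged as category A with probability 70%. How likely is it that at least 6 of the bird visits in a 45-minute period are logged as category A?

Thinning: the bird visits that are logged as category A themselves form a Poisson process with rate 0.7 × 8.1 = 5.67 per hour.
Over the interval, μ = 5.67 × 0.75 = 4.2525 (a 45-minute period = 0.75 hours).
P(N ≥ 6) = 1 − P(N ≤ 5) ≈ 0.2555.

0.2555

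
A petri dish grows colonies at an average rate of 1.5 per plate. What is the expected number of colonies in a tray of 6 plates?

E[N] = λt = 1.5 × 6 = 9 (a tray of 6 plates = 6 plates).

9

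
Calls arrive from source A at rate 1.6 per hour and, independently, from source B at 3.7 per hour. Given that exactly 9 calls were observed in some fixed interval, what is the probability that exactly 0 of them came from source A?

0.0394

Given the total, each event is independently from source A with probability p = λ_A/(λ_A+λ_B) = 1.6/5.3 ≈ 0.3019.
So K ~ Binomial(9, 1.6/5.3): P(K = 0) = C(9,0) · (1.6/5.3)^0 · (3.7/5.3)^9 ≈ 0.0394.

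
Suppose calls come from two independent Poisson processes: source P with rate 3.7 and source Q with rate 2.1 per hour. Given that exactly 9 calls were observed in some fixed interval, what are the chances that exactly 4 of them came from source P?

Given the total, each event is independently from source P with probability p = λ_P/(λ_P+λ_Q) = 3.7/5.8 ≈ 0.6379.
So K ~ Binomial(9, 3.7/5.8): P(K = 4) = C(9,4) · (3.7/5.8)^4 · (2.1/5.8)^5 ≈ 0.1298.

0.1298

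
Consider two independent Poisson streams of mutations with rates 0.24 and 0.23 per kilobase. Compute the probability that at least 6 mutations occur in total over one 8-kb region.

Independent Poisson processes superpose: combined rate λ = 0.24 + 0.23 = 0.47 per kilobase.
Over the interval, μ = 0.47 × 8 = 3.76 (an 8-kb region = 8 kilobases).
P(N ≥ 6) = 1 − P(N ≤ 5) ≈ 0.1786.

0.1786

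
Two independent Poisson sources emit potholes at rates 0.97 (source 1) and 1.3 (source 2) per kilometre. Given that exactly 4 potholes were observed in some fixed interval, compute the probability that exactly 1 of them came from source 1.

0.3210

Given the total, each event is independently from source 1 with probability p = λ_1/(λ_1+λ_2) = 0.97/2.27 ≈ 0.4273.
So K ~ Binomial(4, 0.97/2.27): P(K = 1) = C(4,1) · (0.97/2.27)^1 · (1.3/2.27)^3 ≈ 0.3210.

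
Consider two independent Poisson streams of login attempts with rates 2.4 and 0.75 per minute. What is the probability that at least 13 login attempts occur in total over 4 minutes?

Independent Poisson processes superpose: combined rate λ = 2.4 + 0.75 = 3.15 per minute.
Over the interval, μ = 3.15 × 4 = 12.6 (4 minutes).
P(N ≥ 13) = 1 − P(N ≤ 12) ≈ 0.4923.

0.4923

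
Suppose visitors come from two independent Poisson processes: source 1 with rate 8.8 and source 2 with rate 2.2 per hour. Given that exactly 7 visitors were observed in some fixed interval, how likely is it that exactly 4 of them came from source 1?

Given the total, each event is independently from source 1 with probability p = λ_1/(λ_1+λ_2) = 8.8/11 = 0.8000.
So K ~ Binomial(7, 8.8/11): P(K = 4) = C(7,4) · (8.8/11)^4 · (2.2/11)^3 ≈ 0.1147.

0.1147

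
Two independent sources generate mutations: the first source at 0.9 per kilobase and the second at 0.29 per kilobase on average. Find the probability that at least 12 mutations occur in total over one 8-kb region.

0.2501

Independent Poisson processes superpose: combined rate λ = 0.9 + 0.29 = 1.19 per kilobase.
Over the interval, μ = 1.19 × 8 = 9.52 (an 8-kb region = 8 kilobases).
P(N ≥ 12) = 1 − P(N ≤ 11) ≈ 0.2501.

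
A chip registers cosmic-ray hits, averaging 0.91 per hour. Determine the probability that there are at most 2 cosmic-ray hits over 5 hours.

Over the interval, μ = 0.91 × 5 = 4.55 (5 hours).
P(N ≤ 2) = Σ_{j=0}^{2} e^(−μ) μ^j/j! ≈ 0.1680.

0.1680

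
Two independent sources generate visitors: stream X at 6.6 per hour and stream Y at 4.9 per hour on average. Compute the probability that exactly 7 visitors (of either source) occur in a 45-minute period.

Independent Poisson processes superpose: combined rate λ = 6.6 + 4.9 = 11.5 per hour.
Over the interval, μ = 11.5 × 0.75 = 8.625 (a 45-minute period = 0.75 hours).
P(N = 7) = e^(−8.625) · 8.625^7/7! ≈ 0.1265.

0.1265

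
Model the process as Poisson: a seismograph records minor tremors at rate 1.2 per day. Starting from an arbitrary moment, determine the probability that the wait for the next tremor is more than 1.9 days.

0.1023

The wait for the next event is exponential with rate λ = 1.2 per day.
P(T > 1.9) = e^(−λt) = e^(−1.2 × 1.9) = e^(−2.28) ≈ 0.1023.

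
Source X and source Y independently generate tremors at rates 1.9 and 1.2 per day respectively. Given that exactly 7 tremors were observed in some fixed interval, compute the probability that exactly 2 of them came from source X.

Given the total, each event is independently from source X with probability p = λ_X/(λ_X+λ_Y) = 1.9/3.1 ≈ 0.6129.
So K ~ Binomial(7, 1.9/3.1): P(K = 2) = C(7,2) · (1.9/3.1)^2 · (1.2/3.1)^5 ≈ 0.0686.

0.0686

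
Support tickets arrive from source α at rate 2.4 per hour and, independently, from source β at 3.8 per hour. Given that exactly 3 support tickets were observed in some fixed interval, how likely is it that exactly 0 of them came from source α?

0.2302

Given the total, each event is independently from source α with probability p = λ_α/(λ_α+λ_β) = 2.4/6.2 ≈ 0.3871.
So K ~ Binomial(3, 2.4/6.2): P(K = 0) = C(3,0) · (2.4/6.2)^0 · (3.8/6.2)^3 ≈ 0.2302.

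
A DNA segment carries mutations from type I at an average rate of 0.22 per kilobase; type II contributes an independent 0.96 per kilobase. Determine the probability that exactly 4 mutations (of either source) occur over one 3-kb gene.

0.1898

Independent Poisson processes superpose: combined rate λ = 0.22 + 0.96 = 1.18 per kilobase.
Over the interval, μ = 1.18 × 3 = 3.54 (a 3-kb gene = 3 kilobases).
P(N = 4) = e^(−3.54) · 3.54^4/4! ≈ 0.1898.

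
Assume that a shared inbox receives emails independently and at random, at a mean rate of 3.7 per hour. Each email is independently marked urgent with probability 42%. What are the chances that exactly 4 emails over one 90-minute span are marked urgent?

Thinning: the emails that are marked urgent themselves form a Poisson process with rate 0.42 × 3.7 = 1.554 per hour.
Over the interval, μ = 1.554 × 1.5 = 2.331 (a 90-minute span = 1.5 hours).
P(N = 4) = e^(−2.331) · 2.331^4/4! ≈ 0.1196.

0.1196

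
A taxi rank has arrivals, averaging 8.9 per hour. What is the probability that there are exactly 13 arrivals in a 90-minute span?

Over the interval, μ = 8.9 × 1.5 = 13.35 (a 90-minute span = 1.5 hours).
P(N = 13) = e^(−μ) μ^13/13! = e^(−13.35) · 13.35^13/6227020800 ≈ 0.1094.

0.1094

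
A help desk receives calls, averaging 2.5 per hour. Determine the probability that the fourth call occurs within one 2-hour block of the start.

Over the interval, μ = 2.5 × 2 = 5 (a 2-hour block = 2 hours).
The fourth arrival falls in the interval iff at least 4 events occur there: P(S_4 ≤ t) = P(N ≥ 4) = 1 − P(N ≤ 3) ≈ 0.7350.

0.7350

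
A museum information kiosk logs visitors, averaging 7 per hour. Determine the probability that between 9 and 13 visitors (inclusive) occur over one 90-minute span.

Over the interval, μ = 7 × 1.5 = 10.5 (a 90-minute span = 1.5 hours).
P(9 ≤ N ≤ 13) = Σ_{j=9}^{13} e^(−10.5) · 10.5^j/j! ≈ 0.5459.

0.5459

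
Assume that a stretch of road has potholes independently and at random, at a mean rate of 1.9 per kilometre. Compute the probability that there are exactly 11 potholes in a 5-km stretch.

Over the interval, μ = 1.9 × 5 = 9.5 (a 5-km stretch = 5 kilometres).
P(N = 11) = e^(−μ) μ^11/11! = e^(−9.5) · 9.5^11/39916800 ≈ 0.1067.

0.1067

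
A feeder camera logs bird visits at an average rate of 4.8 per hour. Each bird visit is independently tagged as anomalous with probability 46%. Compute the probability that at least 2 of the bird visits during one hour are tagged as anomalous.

0.6474

Thinning: the bird visits that are tagged as anomalous themselves form a Poisson process with rate 0.46 × 4.8 = 2.208 per hour.
So μ = 2.208.
P(N ≥ 2) = 1 − P(N ≤ 1) ≈ 0.6474.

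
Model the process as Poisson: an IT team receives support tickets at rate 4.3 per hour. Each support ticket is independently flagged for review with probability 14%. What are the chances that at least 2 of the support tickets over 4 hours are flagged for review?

0.6933

Thinning: the support tickets that are flagged for review themselves form a Poisson process with rate 0.14 × 4.3 = 0.602 per hour.
Over the interval, μ = 0.602 × 4 = 2.408 (4 hours).
P(N ≥ 2) = 1 − P(N ≤ 1) ≈ 0.6933.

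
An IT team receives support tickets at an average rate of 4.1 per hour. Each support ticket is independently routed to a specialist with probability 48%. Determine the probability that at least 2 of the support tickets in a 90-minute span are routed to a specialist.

0.7936

Thinning: the support tickets that are routed to a specialist themselves form a Poisson process with rate 0.48 × 4.1 = 1.968 per hour.
Over the interval, μ = 1.968 × 1.5 = 2.952 (a 90-minute span = 1.5 hours).
P(N ≥ 2) = 1 − P(N ≤ 1) ≈ 0.7936.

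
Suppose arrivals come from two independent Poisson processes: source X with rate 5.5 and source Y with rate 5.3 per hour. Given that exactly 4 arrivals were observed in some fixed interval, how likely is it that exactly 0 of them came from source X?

0.0580

Given the total, each event is independently from source X with probability p = λ_X/(λ_X+λ_Y) = 5.5/10.8 ≈ 0.5093.
So K ~ Binomial(4, 5.5/10.8): P(K = 0) = C(4,0) · (5.5/10.8)^0 · (5.3/10.8)^4 ≈ 0.0580.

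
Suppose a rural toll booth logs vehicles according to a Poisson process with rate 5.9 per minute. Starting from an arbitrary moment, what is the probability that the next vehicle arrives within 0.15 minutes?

0.5873

Inter-arrival times are exponential with rate λ = 5.9 per minute.
P(T ≤ 0.15) = 1 − e^(−λt) = 1 − e^(−5.9 × 0.15) = 1 − e^(−0.885) ≈ 0.5873.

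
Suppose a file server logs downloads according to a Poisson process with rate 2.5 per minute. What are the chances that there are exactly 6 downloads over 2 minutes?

Over the interval, μ = 2.5 × 2 = 5 (2 minutes).
P(N = 6) = e^(−μ) μ^6/6! = e^(−5) · 5^6/720 ≈ 0.1462.

0.1462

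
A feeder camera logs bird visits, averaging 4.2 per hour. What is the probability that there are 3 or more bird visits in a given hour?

0.7898

With mean μ = 4.2 per hour,
P(N ≥ 3) = 1 − P(N ≤ 2) = 1 − Σ_{j=0}^{2} e^(−μ) μ^j/j! ≈ 0.7898.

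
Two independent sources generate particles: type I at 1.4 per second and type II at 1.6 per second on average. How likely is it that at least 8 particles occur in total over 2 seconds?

Independent Poisson processes superpose: combined rate λ = 1.4 + 1.6 = 3 per second.
Over the interval, μ = 3 × 2 = 6 (2 seconds).
P(N ≥ 8) = 1 − P(N ≤ 7) ≈ 0.2560.

0.2560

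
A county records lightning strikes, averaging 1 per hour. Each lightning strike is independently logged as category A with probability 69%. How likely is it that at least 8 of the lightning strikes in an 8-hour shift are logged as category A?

Thinning: the lightning strikes that are logged as category A themselves form a Poisson process with rate 0.69 × 1 = 0.69 per hour.
Over the interval, μ = 0.69 × 8 = 5.52 (an 8-hour shift = 8 hours).
P(N ≥ 8) = 1 − P(N ≤ 7) ≈ 0.1930.

0.1930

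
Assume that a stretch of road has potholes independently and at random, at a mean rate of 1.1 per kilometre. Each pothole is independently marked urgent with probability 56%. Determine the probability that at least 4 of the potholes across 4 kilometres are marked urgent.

0.2348

Thinning: the potholes that are marked urgent themselves form a Poisson process with rate 0.56 × 1.1 = 0.616 per kilometre.
Over the interval, μ = 0.616 × 4 = 2.464 (4 kilometres).
P(N ≥ 4) = 1 − P(N ≤ 3) ≈ 0.2348.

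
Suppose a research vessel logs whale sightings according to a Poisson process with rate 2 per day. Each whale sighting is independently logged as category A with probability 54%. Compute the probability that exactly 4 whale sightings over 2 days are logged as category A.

0.1046

Thinning: the whale sightings that are logged as category A themselves form a Poisson process with rate 0.54 × 2 = 1.08 per day.
Over the interval, μ = 1.08 × 2 = 2.16 (2 days).
P(N = 4) = e^(−2.16) · 2.16^4/4! ≈ 0.1046.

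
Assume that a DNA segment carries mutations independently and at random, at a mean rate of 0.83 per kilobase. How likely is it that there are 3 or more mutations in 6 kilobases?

0.8737

Over the interval, μ = 0.83 × 6 = 4.98 (6 kilobases).
P(N ≥ 3) = 1 − P(N ≤ 2) = 1 − Σ_{j=0}^{2} e^(−μ) μ^j/j! ≈ 0.8737.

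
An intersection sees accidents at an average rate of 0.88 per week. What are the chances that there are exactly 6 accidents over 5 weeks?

Over the interval, μ = 0.88 × 5 = 4.4 (5 weeks).
P(N = 6) = e^(−μ) μ^6/6! = e^(−4.4) · 4.4^6/720 ≈ 0.1237.

0.1237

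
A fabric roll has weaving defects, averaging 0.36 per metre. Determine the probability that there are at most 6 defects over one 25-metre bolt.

0.2068

Over the interval, μ = 0.36 × 25 = 9 (a 25-metre bolt = 25 metres).
P(N ≤ 6) = Σ_{j=0}^{6} e^(−μ) μ^j/j! ≈ 0.2068.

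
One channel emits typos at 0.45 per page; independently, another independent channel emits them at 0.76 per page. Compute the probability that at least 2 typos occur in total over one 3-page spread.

Independent Poisson processes superpose: combined rate λ = 0.45 + 0.76 = 1.21 per page.
Over the interval, μ = 1.21 × 3 = 3.63 (a 3-page spread = 3 pages).
P(N ≥ 2) = 1 − P(N ≤ 1) ≈ 0.8772.

0.8772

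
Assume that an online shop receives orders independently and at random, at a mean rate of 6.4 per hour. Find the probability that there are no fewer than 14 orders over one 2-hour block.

0.4050

Over the interval, μ = 6.4 × 2 = 12.8 (a 2-hour block = 2 hours).
P(N ≥ 14) = 1 − P(N ≤ 13) = 1 − Σ_{j=0}^{13} e^(−μ) μ^j/j! ≈ 0.4050.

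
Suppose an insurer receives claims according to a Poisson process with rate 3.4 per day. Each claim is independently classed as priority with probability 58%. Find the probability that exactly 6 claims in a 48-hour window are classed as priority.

Thinning: the claims that are classed as priority themselves form a Poisson process with rate 0.58 × 3.4 = 1.972 per day.
Over the interval, μ = 1.972 × 2 = 3.944 (a 48-hour window = 2 days).
P(N = 6) = e^(−3.944) · 3.944^6/6! ≈ 0.1013.

0.1013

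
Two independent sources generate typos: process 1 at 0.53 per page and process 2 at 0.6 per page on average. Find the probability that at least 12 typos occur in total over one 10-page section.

0.4565

Independent Poisson processes superpose: combined rate λ = 0.53 + 0.6 = 1.13 per page.
Over the interval, μ = 1.13 × 10 = 11.3 (a 10-page section = 10 pages).
P(N ≥ 12) = 1 − P(N ≤ 11) ≈ 0.4565.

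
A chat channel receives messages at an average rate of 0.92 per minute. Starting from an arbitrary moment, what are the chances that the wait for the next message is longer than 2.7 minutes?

0.0834

The wait for the next event is exponential with rate λ = 0.92 per minute.
P(T > 2.7) = e^(−λt) = e^(−0.92 × 2.7) = e^(−2.484) ≈ 0.0834.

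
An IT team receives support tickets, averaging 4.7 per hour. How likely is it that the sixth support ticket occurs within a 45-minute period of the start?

0.1457

Over the interval, μ = 4.7 × 0.75 = 3.525 (a 45-minute period = 0.75 hours).
The sixth arrival falls in the interval iff at least 6 events occur there: P(S_6 ≤ t) = P(N ≥ 6) = 1 − P(N ≤ 5) ≈ 0.1457.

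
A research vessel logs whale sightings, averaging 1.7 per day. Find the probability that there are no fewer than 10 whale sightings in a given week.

0.7488

Over the interval, μ = 1.7 × 7 = 11.9 (a week = 7 days).
P(N ≥ 10) = 1 − P(N ≤ 9) = 1 − Σ_{j=0}^{9} e^(−μ) μ^j/j! ≈ 0.7488.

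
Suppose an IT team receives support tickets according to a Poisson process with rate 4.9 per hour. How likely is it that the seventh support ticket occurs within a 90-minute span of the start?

0.6010

Over the interval, μ = 4.9 × 1.5 = 7.35 (a 90-minute span = 1.5 hours).
The seventh arrival falls in the interval iff at least 7 events occur there: P(S_7 ≤ t) = P(N ≥ 7) = 1 − P(N ≤ 6) ≈ 0.6010.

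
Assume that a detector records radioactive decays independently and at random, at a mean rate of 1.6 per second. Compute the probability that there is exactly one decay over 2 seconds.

0.1304

Over the interval, μ = 1.6 × 2 = 3.2 (2 seconds).
P(N = 1) = e^(−μ) μ^1/1! = e^(−3.2) · 3.2^1/1 ≈ 0.1304.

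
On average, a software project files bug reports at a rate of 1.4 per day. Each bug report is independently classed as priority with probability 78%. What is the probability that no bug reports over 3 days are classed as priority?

Thinning: the bug reports that are classed as priority themselves form a Poisson process with rate 0.78 × 1.4 = 1.092 per day.
Over the interval, μ = 1.092 × 3 = 3.276 (3 days).
P(N = 0) = e^(−3.276) · 3.276^0/0! ≈ 0.0378.

0.0378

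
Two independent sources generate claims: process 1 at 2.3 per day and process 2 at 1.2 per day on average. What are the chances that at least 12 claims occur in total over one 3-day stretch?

Independent Poisson processes superpose: combined rate λ = 2.3 + 1.2 = 3.5 per day.
Over the interval, μ = 3.5 × 3 = 10.5 (a 3-day stretch = 3 days).
P(N ≥ 12) = 1 − P(N ≤ 11) ≈ 0.3613.

0.3613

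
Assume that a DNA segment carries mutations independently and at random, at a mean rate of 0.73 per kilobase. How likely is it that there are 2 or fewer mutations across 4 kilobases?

0.4414

Over the interval, μ = 0.73 × 4 = 2.92 (4 kilobases).
P(N ≤ 2) = Σ_{j=0}^{2} e^(−μ) μ^j/j! ≈ 0.4414.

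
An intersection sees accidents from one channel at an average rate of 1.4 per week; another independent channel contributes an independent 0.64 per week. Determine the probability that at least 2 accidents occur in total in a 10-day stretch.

0.7877

Independent Poisson processes superpose: combined rate λ = 1.4 + 0.64 = 2.04 per week.
Over the interval, μ = 2.04 × 10/7 ≈ 2.91429 (a 10-day stretch = 10/7 weeks).
P(N ≥ 2) = 1 − P(N ≤ 1) ≈ 0.7877.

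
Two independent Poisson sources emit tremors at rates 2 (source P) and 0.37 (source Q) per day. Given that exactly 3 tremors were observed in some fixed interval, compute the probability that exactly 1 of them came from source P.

0.0617

Given the total, each event is independently from source P with probability p = λ_P/(λ_P+λ_Q) = 2/2.37 ≈ 0.8439.
So K ~ Binomial(3, 2/2.37): P(K = 1) = C(3,1) · (2/2.37)^1 · (0.37/2.37)^2 ≈ 0.0617.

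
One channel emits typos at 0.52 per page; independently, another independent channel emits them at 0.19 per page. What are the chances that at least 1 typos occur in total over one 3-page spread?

Independent Poisson processes superpose: combined rate λ = 0.52 + 0.19 = 0.71 per page.
Over the interval, μ = 0.71 × 3 = 2.13 (a 3-page spread = 3 pages).
P(N ≥ 1) = 1 − P(N ≤ 0) ≈ 0.8812.

0.8812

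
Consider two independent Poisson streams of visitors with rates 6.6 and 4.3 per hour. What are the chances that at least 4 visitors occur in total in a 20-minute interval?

Independent Poisson processes superpose: combined rate λ = 6.6 + 4.3 = 10.9 per hour.
Over the interval, μ = 10.9 × 1/3 ≈ 3.63333 (a 20-minute interval = 1/3 hours).
P(N ≥ 4) = 1 − P(N ≤ 3) ≈ 0.4918.

0.4918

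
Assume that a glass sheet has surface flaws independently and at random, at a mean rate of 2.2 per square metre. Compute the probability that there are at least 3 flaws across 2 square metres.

0.8149

Over the interval, μ = 2.2 × 2 = 4.4 (2 square metres).
P(N ≥ 3) = 1 − P(N ≤ 2) = 1 − Σ_{j=0}^{2} e^(−μ) μ^j/j! ≈ 0.8149.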